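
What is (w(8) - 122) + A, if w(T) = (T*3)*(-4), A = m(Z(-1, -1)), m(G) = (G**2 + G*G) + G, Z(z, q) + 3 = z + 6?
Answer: -208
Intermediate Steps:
Z(z, q) = 3 + z (Z(z, q) = -3 + (z + 6) = -3 + (6 + z) = 3 + z)
m(G) = G + 2*G**2 (m(G) = (G**2 + G**2) + G = 2*G**2 + G = G + 2*G**2)
A = 10 (A = (3 - 1)*(1 + 2*(3 - 1)) = 2*(1 + 2*2) = 2*(1 + 4) = 2*5 = 10)
w(T) = -12*T (w(T) = (3*T)*(-4) = -12*T)
(w(8) - 122) + A = (-12*8 - 122) + 10 = (-96 - 122) + 10 = -218 + 10 = -208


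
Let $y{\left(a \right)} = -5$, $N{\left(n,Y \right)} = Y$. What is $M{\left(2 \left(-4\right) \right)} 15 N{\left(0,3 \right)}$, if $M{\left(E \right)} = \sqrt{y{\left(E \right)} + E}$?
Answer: $45 i \sqrt{13} \approx 162.25 i$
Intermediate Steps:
$M{\left(E \right)} = \sqrt{-5 + E}$
$M{\left(2 \left(-4\right) \right)} 15 N{\left(0,3 \right)} = \sqrt{-5 + 2 \left(-4\right)} 15 \cdot 3 = \sqrt{-5 - 8} \cdot 15 \cdot 3 = \sqrt{-13} \cdot 15 \cdot 3 = i \sqrt{13} \cdot 15 \cdot 3 = 15 i \sqrt{13} \cdot 3 = 45 i \sqrt{13}$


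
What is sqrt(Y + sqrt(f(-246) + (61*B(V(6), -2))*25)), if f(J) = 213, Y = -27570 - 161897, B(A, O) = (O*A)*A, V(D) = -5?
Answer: sqrt(-189467 + I*sqrt(76037)) ≈ 0.317 + 435.28*I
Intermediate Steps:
B(A, O) = O*A**2 (B(A, O) = (A*O)*A = O*A**2)
Y = -189467
sqrt(Y + sqrt(f(-246) + (61*B(V(6), -2))*25)) = sqrt(-189467 + sqrt(213 + (61*(-2*(-5)**2))*25)) = sqrt(-189467 + sqrt(213 + (61*(-2*25))*25)) = sqrt(-189467 + sqrt(213 + (61*(-50))*25)) = sqrt(-189467 + sqrt(213 - 3050*25)) = sqrt(-189467 + sqrt(213 - 76250)) = sqrt(-189467 + sqrt(-76037)) = sqrt(-189467 + I*sqrt(76037))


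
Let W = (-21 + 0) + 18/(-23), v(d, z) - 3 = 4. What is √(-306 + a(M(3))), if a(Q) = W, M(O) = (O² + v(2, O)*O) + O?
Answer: I*√173397/23 ≈ 18.105*I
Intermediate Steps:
v(d, z) = 7 (v(d, z) = 3 + 4 = 7)
M(O) = O² + 8*O (M(O) = (O² + 7*O) + O = O² + 8*O)
W = -501/23 (W = -21 + 18*(-1/23) = -21 - 18/23 = -501/23 ≈ -21.783)
a(Q) = -501/23
√(-306 + a(M(3))) = √(-306 - 501/23) = √(-7539/23) = I*√173397/23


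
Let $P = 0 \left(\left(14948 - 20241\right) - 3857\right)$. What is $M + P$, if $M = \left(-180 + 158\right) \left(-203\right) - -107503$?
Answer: $111969$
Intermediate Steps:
$P = 0$ ($P = 0 \left(\left(14948 - 20241\right) - 3857\right) = 0 \left(-5293 - 3857\right) = 0 \left(-9150\right) = 0$)
$M = 111969$ ($M = \left(-22\right) \left(-203\right) + 107503 = 4466 + 107503 = 111969$)
$M + P = 111969 + 0 = 111969$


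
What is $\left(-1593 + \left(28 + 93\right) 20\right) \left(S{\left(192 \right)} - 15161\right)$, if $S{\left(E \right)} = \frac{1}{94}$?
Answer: $- \frac{1178584991}{94} \approx -1.2538 \cdot 10^{7}$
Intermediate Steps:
$S{\left(E \right)} = \frac{1}{94}$
$\left(-1593 + \left(28 + 93\right) 20\right) \left(S{\left(192 \right)} - 15161\right) = \left(-1593 + \left(28 + 93\right) 20\right) \left(\frac{1}{94} - 15161\right) = \left(-1593 + 121 \cdot 20\right) \left(- \frac{1425133}{94}\right) = \left(-1593 + 2420\right) \left(- \frac{1425133}{94}\right) = 827 \left(- \frac{1425133}{94}\right) = - \frac{1178584991}{94}$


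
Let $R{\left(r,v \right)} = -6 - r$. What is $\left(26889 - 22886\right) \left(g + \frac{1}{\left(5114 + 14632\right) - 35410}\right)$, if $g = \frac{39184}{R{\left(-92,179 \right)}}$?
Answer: $\frac{1228476847135}{673552} \approx 1.8239 \cdot 10^{6}$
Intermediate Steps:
$g = \frac{19592}{43}$ ($g = \frac{39184}{-6 - -92} = \frac{39184}{-6 + 92} = \frac{39184}{86} = 39184 \cdot \frac{1}{86} = \frac{19592}{43} \approx 455.63$)
$\left(26889 - 22886\right) \left(g + \frac{1}{\left(5114 + 14632\right) - 35410}\right) = \left(26889 - 22886\right) \left(\frac{19592}{43} + \frac{1}{\left(5114 + 14632\right) - 35410}\right) = 4003 \left(\frac{19592}{43} + \frac{1}{19746 - 35410}\right) = 4003 \left(\frac{19592}{43} + \frac{1}{-15664}\right) = 4003 \left(\frac{19592}{43} - \frac{1}{15664}\right) = 4003 \cdot \frac{306889045}{673552} = \frac{1228476847135}{673552}$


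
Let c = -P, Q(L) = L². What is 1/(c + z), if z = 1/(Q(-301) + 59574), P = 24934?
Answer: -150175/3744463449 ≈ -4.0106e-5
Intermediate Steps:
z = 1/150175 (z = 1/((-301)² + 59574) = 1/(90601 + 59574) = 1/150175 ≈ 6.6589e-6)
c = -24934 (c = -1*24934 = -24934)
1/(c + z) = 1/(-24934 + 1/150175) = 1/(-3744463449/150175) = -150175/3744463449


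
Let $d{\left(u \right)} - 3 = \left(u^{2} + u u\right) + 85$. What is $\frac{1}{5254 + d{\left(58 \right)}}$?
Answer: $\frac{1}{12070} \approx 8.285 \cdot 10^{-5}$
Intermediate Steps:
$d{\left(u \right)} = 88 + 2 u^{2}$ ($d{\left(u \right)} = 3 + \left(\left(u^{2} + u u\right) + 85\right) = 3 + \left(\left(u^{2} + u^{2}\right) + 85\right) = 3 + \left(2 u^{2} + 85\right) = 3 + \left(85 + 2 u^{2}\right) = 88 + 2 u^{2}$)
$\frac{1}{5254 + d{\left(58 \right)}} = \frac{1}{5254 + \left(88 + 2 \cdot 58^{2}\right)} = \frac{1}{5254 + \left(88 + 2 \cdot 3364\right)} = \frac{1}{5254 + \left(88 + 6728\right)} = \frac{1}{5254 + 6816} = \frac{1}{12070}$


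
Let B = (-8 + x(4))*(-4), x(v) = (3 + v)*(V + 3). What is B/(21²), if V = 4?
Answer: -164/441 ≈ -0.37188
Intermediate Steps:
x(v) = 21 + 7*v (x(v) = (3 + v)*(4 + 3) = (3 + v)*7 = 21 + 7*v)
B = -164 (B = (-8 + (21 + 7*4))*(-4) = (-8 + (21 + 28))*(-4) = (-8 + 49)*(-4) = 41*(-4) = -164)
B/(21²) = -164/(21²) = -164/441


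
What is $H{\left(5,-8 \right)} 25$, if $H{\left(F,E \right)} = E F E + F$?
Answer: $8125$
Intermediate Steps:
$H{\left(F,E \right)} = F + F E^{2}$ ($H{\left(F,E \right)} = F E^{2} + F = F + F E^{2}$)
$H{\left(5,-8 \right)} 25 = 5 \left(1 + \left(-8\right)^{2}\right) 25 = 5 \left(1 + 64\right) 25 = 5 \cdot 65 \cdot 25 = 325 \cdot 25 = 8125$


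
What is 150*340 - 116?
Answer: 50884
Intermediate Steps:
150*340 - 116 = 51000 - 116 = 50884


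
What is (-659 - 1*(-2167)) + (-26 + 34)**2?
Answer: 1572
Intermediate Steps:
(-659 - 1*(-2167)) + (-26 + 34)**2 = (-659 + 2167) + 8**2 = 1508 + 64 = 1572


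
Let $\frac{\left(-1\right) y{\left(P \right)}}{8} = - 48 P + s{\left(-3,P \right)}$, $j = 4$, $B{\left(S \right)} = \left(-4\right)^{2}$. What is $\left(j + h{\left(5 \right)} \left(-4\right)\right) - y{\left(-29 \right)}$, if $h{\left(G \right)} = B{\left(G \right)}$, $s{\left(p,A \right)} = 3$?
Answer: $11100$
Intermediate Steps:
$B{\left(S \right)} = 16$
$h{\left(G \right)} = 16$
$y{\left(P \right)} = -24 + 384 P$ ($y{\left(P \right)} = - 8 \left(- 48 P + 3\right) = - 8 \left(3 - 48 P\right) = -24 + 384 P$)
$\left(j + h{\left(5 \right)} \left(-4\right)\right) - y{\left(-29 \right)} = \left(4 + 16 \left(-4\right)\right) - \left(-24 + 384 \left(-29\right)\right) = \left(4 - 64\right) - \left(-24 - 11136\right) = -60 - -11160 = -60 + 11160 = 11100$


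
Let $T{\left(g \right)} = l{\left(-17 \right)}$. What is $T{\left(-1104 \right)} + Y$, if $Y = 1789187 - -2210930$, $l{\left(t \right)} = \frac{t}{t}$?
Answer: $4000118$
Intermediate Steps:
$l{\left(t \right)} = 1$
$T{\left(g \right)} = 1$
$Y = 4000117$ ($Y = 1789187 + 2210930 = 4000117$)
$T{\left(-1104 \right)} + Y = 1 + 4000117 = 4000118$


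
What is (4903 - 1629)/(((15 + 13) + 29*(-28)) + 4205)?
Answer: 3274/3421 ≈ 0.95703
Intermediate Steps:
(4903 - 1629)/(((15 + 13) + 29*(-28)) + 4205) = 3274/((28 - 812) + 4205) = 3274/(-784 + 4205) = 3274/3421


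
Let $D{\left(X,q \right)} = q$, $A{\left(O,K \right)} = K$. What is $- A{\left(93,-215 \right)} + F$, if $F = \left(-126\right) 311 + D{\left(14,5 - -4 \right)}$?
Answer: $-38962$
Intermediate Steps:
$F = -39177$ ($F = \left(-126\right) 311 + \left(5 - -4\right) = -39186 + \left(5 + 4\right) = -39186 + 9 = -39177$)
$- A{\left(93,-215 \right)} + F = \left(-1\right) \left(-215\right) - 39177 = 215 - 39177 = -38962$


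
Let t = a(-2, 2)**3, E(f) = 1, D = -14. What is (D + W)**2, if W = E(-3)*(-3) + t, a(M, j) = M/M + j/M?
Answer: 289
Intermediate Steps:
a(M, j) = 1 + j/M
t = 0 (t = ((-2 + 2)/(-2))**3 = (-1/2*0)**3 = 0**3 = 0)
W = -3 (W = 1*(-3) + 0 = -3 + 0 = -3)
(D + W)**2 = (-14 - 3)**2 = (-17)**2 = 289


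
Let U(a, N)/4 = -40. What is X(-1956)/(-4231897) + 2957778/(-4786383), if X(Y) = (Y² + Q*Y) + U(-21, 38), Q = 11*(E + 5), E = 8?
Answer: -9829950478970/6751826619517 ≈ -1.4559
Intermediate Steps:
U(a, N) = -160 (U(a, N) = 4*(-40) = -160)
Q = 143 (Q = 11*(8 + 5) = 11*13 = 143)
X(Y) = -160 + Y² + 143*Y (X(Y) = (Y² + 143*Y) - 160 = -160 + Y² + 143*Y)
X(-1956)/(-4231897) + 2957778/(-4786383) = (-160 + (-1956)² + 143*(-1956))/(-4231897) + 2957778/(-4786383) = (-160 + 3825936 - 279708)*(-1/4231897) + 2957778*(-1/4786383) = 3546068*(-1/4231897) - 985926/1595461 = -3546068/4231897 - 985926/1595461 = -9829950478970/6751826619517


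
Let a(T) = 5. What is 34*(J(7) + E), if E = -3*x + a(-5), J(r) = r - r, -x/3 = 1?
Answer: 476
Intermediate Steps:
x = -3 (x = -3*1 = -3)
J(r) = 0
E = 14 (E = -3*(-3) + 5 = 9 + 5 = 14)
34*(J(7) + E) = 34*(0 + 14) = 34*14 = 476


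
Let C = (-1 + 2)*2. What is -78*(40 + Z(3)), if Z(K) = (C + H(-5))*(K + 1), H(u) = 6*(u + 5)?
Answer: -3744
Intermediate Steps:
H(u) = 30 + 6*u (H(u) = 6*(5 + u) = 30 + 6*u)
C = 2 (C = 1*2 = 2)
Z(K) = 2 + 2*K (Z(K) = (2 + (30 + 6*(-5)))*(K + 1) = (2 + (30 - 30))*(1 + K) = (2 + 0)*(1 + K) = 2*(1 + K) = 2 + 2*K)
-78*(40 + Z(3)) = -78*(40 + (2 + 2*3)) = -78*(40 + (2 + 6)) = -78*(40 + 8) = -78*48 = -3744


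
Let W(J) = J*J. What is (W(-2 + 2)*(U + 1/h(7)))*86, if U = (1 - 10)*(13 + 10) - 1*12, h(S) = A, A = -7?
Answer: 0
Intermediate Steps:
W(J) = J²
h(S) = -7
U = -219 (U = -9*23 - 12 = -207 - 12 = -219)
(W(-2 + 2)*(U + 1/h(7)))*86 = ((-2 + 2)²*(-219 + 1/(-7)))*86 = (0²*(-219 - ⅐))*86 = (0*(-1534/7))*86 = 0*86 = 0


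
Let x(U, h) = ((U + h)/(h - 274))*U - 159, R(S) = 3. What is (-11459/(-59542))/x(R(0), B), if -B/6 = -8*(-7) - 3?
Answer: -484552/396307299 ≈ -0.0012227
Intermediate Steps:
B = -318 (B = -6*(-8*(-7) - 3) = -6*(56 - 3) = -6*53 = -318)
x(U, h) = -159 + U*(U + h)/(-274 + h) (x(U, h) = ((U + h)/(-274 + h))*U - 159 = U*(U + h)/(-274 + h) - 159 = -159 + U*(U + h)/(-274 + h))
(-11459/(-59542))/x(R(0), B) = (-11459/(-59542))/(((43566 + 3² - 159*(-318) + 3*(-318))/(-274 - 318))) = (-11459*(-1/59542))/(((43566 + 9 + 50562 - 954)/(-592))) = 1637/(8506*((-1/592*93183))) = 1637/(8506*(-93183/592)) = (1637/8506)*(-592/93183) = -484552/396307299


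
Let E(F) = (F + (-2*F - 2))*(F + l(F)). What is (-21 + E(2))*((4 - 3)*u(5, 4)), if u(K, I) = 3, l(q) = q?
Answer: -111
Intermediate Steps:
E(F) = 2*F*(-2 - F) (E(F) = (F + (-2*F - 2))*(F + F) = (F + (-2 - 2*F))*(2*F) = (-2 - F)*(2*F) = 2*F*(-2 - F))
(-21 + E(2))*((4 - 3)*u(5, 4)) = (-21 + 2*2*(-2 - 1*2))*((4 - 3)*3) = (-21 + 2*2*(-2 - 2))*(1*3) = (-21 + 2*2*(-4))*3 = (-21 - 16)*3 = -37*3 = -111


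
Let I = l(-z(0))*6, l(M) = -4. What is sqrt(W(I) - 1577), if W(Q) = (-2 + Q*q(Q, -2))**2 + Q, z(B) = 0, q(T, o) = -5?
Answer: sqrt(12323) ≈ 111.01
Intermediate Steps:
I = -24 (I = -4*6 = -24)
W(Q) = Q + (-2 - 5*Q)**2 (W(Q) = (-2 + Q*(-5))**2 + Q = (-2 - 5*Q)**2 + Q = Q + (-2 - 5*Q)**2)
sqrt(W(I) - 1577) = sqrt((-24 + (2 + 5*(-24))**2) - 1577) = sqrt((-24 + (2 - 120)**2) - 1577) = sqrt((-24 + (-118)**2) - 1577) = sqrt((-24 + 13924) - 1577) = sqrt(13900 - 1577) = sqrt(12323)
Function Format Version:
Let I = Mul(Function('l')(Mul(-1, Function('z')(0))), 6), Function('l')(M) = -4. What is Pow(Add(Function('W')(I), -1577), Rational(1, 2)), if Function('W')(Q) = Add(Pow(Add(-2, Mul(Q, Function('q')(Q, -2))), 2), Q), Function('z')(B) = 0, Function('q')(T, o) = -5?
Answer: Pow(12323, Rational(1, 2)) ≈ 111.01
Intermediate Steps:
I = -24 (I = Mul(-4, 6) = -24)
Function('W')(Q) = Add(Q, Pow(Add(-2, Mul(-5, Q)), 2)) (Function('W')(Q) = Add(Pow(Add(-2, Mul(Q, -5)), 2), Q) = Add(Pow(Add(-2, Mul(-5, Q)), 2), Q) = Add(Q, Pow(Add(-2, Mul(-5, Q)), 2)))
Pow(Add(Function('W')(I), -1577), Rational(1, 2)) = Pow(Add(Add(-24, Pow(Add(2, Mul(5, -24)), 2)), -1577), Rational(1, 2)) = Pow(Add(Add(-24, Pow(Add(2, -120), 2)), -1577), Rational(1, 2)) = Pow(Add(Add(-24, Pow(-118, 2)), -1577), Rational(1, 2)) = Pow(Add(Add(-24, 13924), -1577), Rational(1, 2)) = Pow(Add(13900, -1577), Rational(1, 2)) = Pow(12323, Rational(1, 2))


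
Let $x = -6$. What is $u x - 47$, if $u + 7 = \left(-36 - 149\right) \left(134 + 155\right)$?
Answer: $320785$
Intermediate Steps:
$u = -53472$ ($u = -7 + \left(-36 - 149\right) \left(134 + 155\right) = -7 - 53465 = -53472$)
$u x - 47 = \left(-53472\right) \left(-6\right) - 47 = 320832 - 47 = 320785$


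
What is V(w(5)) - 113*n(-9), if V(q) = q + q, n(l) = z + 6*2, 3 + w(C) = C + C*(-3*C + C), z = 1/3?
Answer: -4469/3 ≈ -1489.7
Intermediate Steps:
z = 1/3 (z = 1*(1/3) = 1/3 ≈ 0.33333)
w(C) = -3 + C - 2*C**2 (w(C) = -3 + (C + C*(-3*C + C)) = -3 + (C + C*(-2*C)) = -3 + (C - 2*C**2) = -3 + C - 2*C**2)
n(l) = 37/3 (n(l) = 1/3 + 6*2 = 1/3 + 12 = 37/3)
V(q) = 2*q
V(w(5)) - 113*n(-9) = 2*(-3 + 5 - 2*5**2) - 113*37/3 = 2*(-3 + 5 - 2*25) - 4181/3 = 2*(-3 + 5 - 50) - 4181/3 = 2*(-48) - 4181/3 = -96 - 4181/3 = -4469/3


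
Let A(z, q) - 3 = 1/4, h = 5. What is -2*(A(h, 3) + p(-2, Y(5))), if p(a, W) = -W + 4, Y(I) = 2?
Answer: -21/2 ≈ -10.500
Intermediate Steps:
A(z, q) = 13/4 (A(z, q) = 3 + 1/4 = 3 + ¼ = 13/4)
p(a, W) = 4 - W
-2*(A(h, 3) + p(-2, Y(5))) = -2*(13/4 + (4 - 1*2)) = -2*(13/4 + (4 - 2)) = -2*(13/4 + 2) = -2*21/4 = -21/2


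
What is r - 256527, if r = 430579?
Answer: 174052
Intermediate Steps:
r - 256527 = 430579 - 256527 = 174052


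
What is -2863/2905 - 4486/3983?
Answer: -3490737/1652945 ≈ -2.1118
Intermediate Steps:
-2863/2905 - 4486/3983 = -2863*1/2905 - 4486*1/3983 = -409/415 - 4486/3983 = -3490737/1652945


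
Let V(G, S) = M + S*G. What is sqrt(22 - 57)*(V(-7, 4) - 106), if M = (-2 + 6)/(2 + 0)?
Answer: -132*I*sqrt(35) ≈ -780.92*I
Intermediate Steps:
M = 2 (M = 4/2 = 4*(1/2) = 2)
V(G, S) = 2 + G*S (V(G, S) = 2 + S*G = 2 + G*S)
sqrt(22 - 57)*(V(-7, 4) - 106) = sqrt(22 - 57)*((2 - 7*4) - 106) = sqrt(-35)*((2 - 28) - 106) = (I*sqrt(35))*(-26 - 106) = (I*sqrt(35))*(-132) = -132*I*sqrt(35)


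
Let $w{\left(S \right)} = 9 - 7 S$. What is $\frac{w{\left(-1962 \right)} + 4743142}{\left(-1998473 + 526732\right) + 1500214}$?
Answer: $\frac{4756885}{28473} \approx 167.07$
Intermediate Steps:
$\frac{w{\left(-1962 \right)} + 4743142}{\left(-1998473 + 526732\right) + 1500214} = \frac{\left(9 - -13734\right) + 4743142}{\left(-1998473 + 526732\right) + 1500214} = \frac{\left(9 + 13734\right) + 4743142}{-1471741 + 1500214} = \frac{13743 + 4743142}{28473} = 4756885 \cdot \frac{1}{28473} = \frac{4756885}{28473}$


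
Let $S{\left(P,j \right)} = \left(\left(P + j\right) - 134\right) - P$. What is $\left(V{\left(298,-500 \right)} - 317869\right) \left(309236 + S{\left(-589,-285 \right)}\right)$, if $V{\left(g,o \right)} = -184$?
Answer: $-98220173301$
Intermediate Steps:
$S{\left(P,j \right)} = -134 + j$ ($S{\left(P,j \right)} = \left(-134 + P + j\right) - P = -134 + j$)
$\left(V{\left(298,-500 \right)} - 317869\right) \left(309236 + S{\left(-589,-285 \right)}\right) = \left(-184 - 317869\right) \left(309236 - 419\right) = - 318053 \left(309236 - 419\right) = \left(-318053\right) 308817 = -98220173301$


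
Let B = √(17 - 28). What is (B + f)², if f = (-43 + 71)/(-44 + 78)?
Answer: -2983/289 + 28*I*√11/17 ≈ -10.322 + 5.4627*I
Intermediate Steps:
B = I*√11 (B = √(-11) = I*√11 ≈ 3.3166*I)
f = 14/17 (f = 28/34 = 28*(1/34) = 14/17 ≈ 0.82353)
(B + f)² = (I*√11 + 14/17)² = (14/17 + I*√11)²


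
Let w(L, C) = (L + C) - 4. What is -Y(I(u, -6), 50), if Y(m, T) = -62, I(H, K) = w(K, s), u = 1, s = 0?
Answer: 62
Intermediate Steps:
w(L, C) = -4 + C + L (w(L, C) = (C + L) - 4 = -4 + C + L)
I(H, K) = -4 + K (I(H, K) = -4 + 0 + K = -4 + K)
-Y(I(u, -6), 50) = -1*(-62) = 62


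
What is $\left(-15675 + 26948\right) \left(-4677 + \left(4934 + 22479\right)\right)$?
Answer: $256302928$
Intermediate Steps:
$\left(-15675 + 26948\right) \left(-4677 + \left(4934 + 22479\right)\right) = 11273 \left(-4677 + 27413\right) = 11273 \cdot 22736 = 256302928$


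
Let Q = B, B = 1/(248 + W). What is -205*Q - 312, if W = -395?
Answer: -45659/147 ≈ -310.61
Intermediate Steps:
B = -1/147 (B = 1/(248 - 395) = 1/(-147) = -1/147 ≈ -0.0068027)
Q = -1/147 ≈ -0.0068027
-205*Q - 312 = -205*(-1/147) - 312 = 205/147 - 312 = -45659/147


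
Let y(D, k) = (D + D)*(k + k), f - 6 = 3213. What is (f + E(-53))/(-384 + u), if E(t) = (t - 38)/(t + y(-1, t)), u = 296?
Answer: -255865/6996 ≈ -36.573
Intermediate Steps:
f = 3219 (f = 6 + 3213 = 3219)
y(D, k) = 4*D*k (y(D, k) = (2*D)*(2*k) = 4*D*k)
E(t) = -(-38 + t)/(3*t) (E(t) = (t - 38)/(t + 4*(-1)*t) = (-38 + t)/(t - 4*t) = (-38 + t)/((-3*t)) = (-38 + t)*(-1/(3*t)) = -(-38 + t)/(3*t))
(f + E(-53))/(-384 + u) = (3219 + (⅓)*(38 - 1*(-53))/(-53))/(-384 + 296) = (3219 + (⅓)*(-1/53)*(38 + 53))/(-88) = (3219 + (⅓)*(-1/53)*91)*(-1/88) = (3219 - 91/159)*(-1/88) = (511730/159)*(-1/88) = -255865/6996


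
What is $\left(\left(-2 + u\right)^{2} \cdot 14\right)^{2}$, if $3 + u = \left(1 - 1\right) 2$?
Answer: $122500$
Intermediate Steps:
$u = -3$ ($u = -3 + \left(1 - 1\right) 2 = -3 + 0 \cdot 2 = -3 + 0 = -3$)
$\left(\left(-2 + u\right)^{2} \cdot 14\right)^{2} = \left(\left(-2 - 3\right)^{2} \cdot 14\right)^{2} = \left(\left(-5\right)^{2} \cdot 14\right)^{2} = \left(25 \cdot 14\right)^{2} = 350^{2} = 122500$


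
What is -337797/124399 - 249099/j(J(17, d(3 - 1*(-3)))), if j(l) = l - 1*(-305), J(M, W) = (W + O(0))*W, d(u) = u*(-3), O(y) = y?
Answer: -31200140814/78246971 ≈ -398.74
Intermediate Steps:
d(u) = -3*u
J(M, W) = W**2 (J(M, W) = (W + 0)*W = W*W = W**2)
j(l) = 305 + l (j(l) = l + 305 = 305 + l)
-337797/124399 - 249099/j(J(17, d(3 - 1*(-3)))) = -337797/124399 - 249099/(305 + (-3*(3 - 1*(-3)))**2) = -337797*1/124399 - 249099/(305 + (-3*(3 + 3))**2) = -337797/124399 - 249099/(305 + (-3*6)**2) = -337797/124399 - 249099/(305 + (-18)**2) = -337797/124399 - 249099/(305 + 324) = -337797/124399 - 249099/629 = -31200140814/78246971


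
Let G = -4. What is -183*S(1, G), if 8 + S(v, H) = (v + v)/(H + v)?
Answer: 1586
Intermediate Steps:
S(v, H) = -8 + 2*v/(H + v) (S(v, H) = -8 + (v + v)/(H + v) = -8 + (2*v)/(H + v) = -8 + 2*v/(H + v))
-183*S(1, G) = -366*(-4*(-4) - 3*1)/(-4 + 1) = -366*(16 - 3)/(-3) = -366*(-1)*13/3 = -183*(-26/3) = 1586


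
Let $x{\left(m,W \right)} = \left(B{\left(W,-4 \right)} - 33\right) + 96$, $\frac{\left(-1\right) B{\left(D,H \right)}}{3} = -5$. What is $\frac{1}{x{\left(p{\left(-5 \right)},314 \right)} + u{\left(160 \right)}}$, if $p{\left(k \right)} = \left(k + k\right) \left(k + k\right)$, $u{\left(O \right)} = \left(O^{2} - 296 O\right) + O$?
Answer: $- \frac{1}{21522} \approx -4.6464 \cdot 10^{-5}$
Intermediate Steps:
$u{\left(O \right)} = O^{2} - 295 O$
$B{\left(D,H \right)} = 15$ ($B{\left(D,H \right)} = \left(-3\right) \left(-5\right) = 15$)
$p{\left(k \right)} = 4 k^{2}$ ($p{\left(k \right)} = 2 k 2 k = 4 k^{2}$)
$x{\left(m,W \right)} = 78$ ($x{\left(m,W \right)} = \left(15 - 33\right) + 96 = -18 + 96 = 78$)
$\frac{1}{x{\left(p{\left(-5 \right)},314 \right)} + u{\left(160 \right)}} = \frac{1}{78 + 160 \left(-295 + 160\right)} = \frac{1}{78 + 160 \left(-135\right)} = \frac{1}{78 - 21600} = \frac{1}{-21522} = - \frac{1}{21522}$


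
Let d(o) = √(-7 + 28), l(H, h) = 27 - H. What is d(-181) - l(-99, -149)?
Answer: -126 + √21 ≈ -121.42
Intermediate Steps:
d(o) = √21
d(-181) - l(-99, -149) = √21 - (27 - 1*(-99)) = √21 - (27 + 99) = √21 - 1*126 = √21 - 126 = -126 + √21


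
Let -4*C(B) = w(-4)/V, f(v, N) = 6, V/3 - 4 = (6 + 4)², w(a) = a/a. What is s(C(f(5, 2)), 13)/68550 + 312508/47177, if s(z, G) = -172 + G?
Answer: 7138307419/1077994450 ≈ 6.6218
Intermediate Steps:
w(a) = 1
V = 312 (V = 12 + 3*(6 + 4)² = 12 + 3*10² = 12 + 3*100 = 12 + 300 = 312)
C(B) = -1/1248 (C(B) = -1/(4*312) = -¼*1/312 = -1/1248)
s(C(f(5, 2)), 13)/68550 + 312508/47177 = (-172 + 13)/68550 + 312508/47177 = -159*1/68550 + 312508*(1/47177) = -53/22850 + 312508/47177 = 7138307419/1077994450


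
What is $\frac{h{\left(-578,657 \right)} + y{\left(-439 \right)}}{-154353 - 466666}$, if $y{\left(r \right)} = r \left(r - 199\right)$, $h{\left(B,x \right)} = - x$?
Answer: $- \frac{279425}{621019} \approx -0.44995$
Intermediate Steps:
$y{\left(r \right)} = r \left(-199 + r\right)$
$\frac{h{\left(-578,657 \right)} + y{\left(-439 \right)}}{-154353 - 466666} = \frac{\left(-1\right) 657 - 439 \left(-199 - 439\right)}{-154353 - 466666} = \frac{-657 - -280082}{-621019} = \left(-657 + 280082\right) \left(- \frac{1}{621019}\right) = 279425 \left(- \frac{1}{621019}\right) = - \frac{279425}{621019}$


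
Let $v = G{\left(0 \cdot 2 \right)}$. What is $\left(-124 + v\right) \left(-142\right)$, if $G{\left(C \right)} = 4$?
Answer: $17040$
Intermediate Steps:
$v = 4$
$\left(-124 + v\right) \left(-142\right) = \left(-124 + 4\right) \left(-142\right) = \left(-120\right) \left(-142\right) = 17040$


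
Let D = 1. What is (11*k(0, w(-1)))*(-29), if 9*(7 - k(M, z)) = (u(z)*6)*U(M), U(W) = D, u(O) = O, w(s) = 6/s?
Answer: -3509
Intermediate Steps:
U(W) = 1
k(M, z) = 7 - 2*z/3 (k(M, z) = 7 - z*6/9 = 7 - 6*z/9 = 7 - 2*z/3)
(11*k(0, w(-1)))*(-29) = (11*(7 - 4/(-1)))*(-29) = (11*(7 - 4*(-1)))*(-29) = (11*(7 - 2/3*(-6)))*(-29) = (11*(7 + 4))*(-29) = (11*11)*(-29) = 121*(-29) = -3509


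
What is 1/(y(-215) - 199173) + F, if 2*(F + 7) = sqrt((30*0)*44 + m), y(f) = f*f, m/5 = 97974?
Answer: -1070637/152948 + 3*sqrt(54430)/2 ≈ 342.95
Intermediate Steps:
m = 489870 (m = 5*97974 = 489870)
y(f) = f**2
F = -7 + 3*sqrt(54430)/2 (F = -7 + sqrt((30*0)*44 + 489870)/2 = -7 + sqrt(0*44 + 489870)/2 = -7 + sqrt(0 + 489870)/2 = -7 + sqrt(489870)/2 = -7 + (3*sqrt(54430))/2 = -7 + 3*sqrt(54430)/2 ≈ 342.95)
1/(y(-215) - 199173) + F = 1/((-215)**2 - 199173) + (-7 + 3*sqrt(54430)/2) = 1/(46225 - 199173) + (-7 + 3*sqrt(54430)/2) = 1/(-152948) + (-7 + 3*sqrt(54430)/2) = -1/152948 + (-7 + 3*sqrt(54430)/2) = -1070637/152948 + 3*sqrt(54430)/2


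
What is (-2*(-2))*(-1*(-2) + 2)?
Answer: 16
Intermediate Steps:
(-2*(-2))*(-1*(-2) + 2) = 4*(2 + 2) = 4*4 = 16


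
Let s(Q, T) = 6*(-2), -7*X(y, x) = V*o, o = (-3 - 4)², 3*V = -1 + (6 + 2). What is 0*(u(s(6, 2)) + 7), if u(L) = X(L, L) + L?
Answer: 0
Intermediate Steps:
V = 7/3 (V = (-1 + (6 + 2))/3 = (-1 + 8)/3 = (⅓)*7 = 7/3 ≈ 2.3333)
o = 49 (o = (-7)² = 49)
X(y, x) = -49/3
s(Q, T) = -12
u(L) = -49/3 + L
0*(u(s(6, 2)) + 7) = 0*((-49/3 - 12) + 7) = 0*(-85/3 + 7) = 0*(-64/3) = 0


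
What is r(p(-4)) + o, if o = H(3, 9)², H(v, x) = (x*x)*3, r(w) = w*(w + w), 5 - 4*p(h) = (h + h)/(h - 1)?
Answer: 11810089/200 ≈ 59050.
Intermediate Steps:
p(h) = 5/4 - h/(2*(-1 + h)) (p(h) = 5/4 - (h + h)/(4*(h - 1)) = 5/4 - 2*h/(4*(-1 + h)) = 5/4 - h/(2*(-1 + h)))
r(w) = 2*w² (r(w) = w*(2*w) = 2*w²)
H(v, x) = 3*x² (H(v, x) = x²*3 = 3*x²)
o = 59049 (o = (3*9²)² = (3*81)² = 243² = 59049)
r(p(-4)) + o = 2*((-5 + 3*(-4))/(4*(-1 - 4)))² + 59049 = 2*((¼)*(-5 - 12)/(-5))² + 59049 = 2*((¼)*(-⅕)*(-17))² + 59049 = 2*(17/20)² + 59049 = 2*(289/400) + 59049 = 289/200 + 59049 = 11810089/200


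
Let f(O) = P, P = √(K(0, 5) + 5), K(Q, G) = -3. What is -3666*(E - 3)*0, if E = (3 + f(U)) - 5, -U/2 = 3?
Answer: 0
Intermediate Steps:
U = -6 (U = -2*3 = -6)
P = √2 (P = √(-3 + 5) = √2 ≈ 1.4142)
f(O) = √2
E = -2 + √2 (E = (3 + √2) - 5 = -2 + √2 ≈ -0.58579)
-3666*(E - 3)*0 = -3666*((-2 + √2) - 3)*0 = -3666*(-5 + √2)*0 = -3666*0 = 0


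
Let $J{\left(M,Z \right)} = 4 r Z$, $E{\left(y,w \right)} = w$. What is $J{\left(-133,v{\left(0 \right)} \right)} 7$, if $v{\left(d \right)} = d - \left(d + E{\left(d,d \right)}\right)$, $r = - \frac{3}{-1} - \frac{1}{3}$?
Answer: $0$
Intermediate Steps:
$r = \frac{8}{3}$ ($r = \left(-3\right) \left(-1\right) - \frac{1}{3} = 3 - \frac{1}{3} = \frac{8}{3} \approx 2.6667$)
$v{\left(d \right)} = - d$ ($v{\left(d \right)} = d - \left(d + d\right) = d - 2 d = - d$)
$J{\left(M,Z \right)} = \frac{32 Z}{3}$ ($J{\left(M,Z \right)} = 4 \cdot \frac{8}{3} Z = \frac{32 Z}{3}$)
$J{\left(-133,v{\left(0 \right)} \right)} 7 = \frac{32 \left(\left(-1\right) 0\right)}{3} \cdot 7 = \frac{32}{3} \cdot 0 \cdot 7 = 0 \cdot 7 = 0$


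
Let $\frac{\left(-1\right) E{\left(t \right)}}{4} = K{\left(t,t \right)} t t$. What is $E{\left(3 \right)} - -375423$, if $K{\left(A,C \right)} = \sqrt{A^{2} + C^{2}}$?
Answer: $375423 - 108 \sqrt{2} \approx 3.7527 \cdot 10^{5}$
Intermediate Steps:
$E{\left(t \right)} = - 4 \sqrt{2} t^{2} \sqrt{t^{2}}$ ($E{\left(t \right)} = - 4 \sqrt{t^{2} + t^{2}} t t = - 4 \sqrt{2 t^{2}} t t = - 4 \sqrt{2} \sqrt{t^{2}} t t = - 4 t \sqrt{2} \sqrt{t^{2}} t = - 4 \sqrt{2} t^{2} \sqrt{t^{2}}$)
$E{\left(3 \right)} - -375423 = - 4 \sqrt{2} \cdot 3^{2} \sqrt{3^{2}} - -375423 = \left(-4\right) \sqrt{2} \cdot 9 \sqrt{9} + 375423 = \left(-4\right) \sqrt{2} \cdot 9 \cdot 3 + 375423 = - 108 \sqrt{2} + 375423 = 375423 - 108 \sqrt{2}$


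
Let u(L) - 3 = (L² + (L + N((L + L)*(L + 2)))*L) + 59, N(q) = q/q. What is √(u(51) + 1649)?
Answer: 2*√1741 ≈ 83.451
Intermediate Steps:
N(q) = 1
u(L) = 62 + L² + L*(1 + L) (u(L) = 3 + ((L² + (L + 1)*L) + 59) = 3 + ((L² + (1 + L)*L) + 59) = 3 + ((L² + L*(1 + L)) + 59) = 3 + (59 + L² + L*(1 + L)) = 62 + L² + L*(1 + L))
√(u(51) + 1649) = √((62 + 51 + 2*51²) + 1649) = √((62 + 51 + 2*2601) + 1649) = √((62 + 51 + 5202) + 1649) = √(5315 + 1649) = √6964 = 2*√1741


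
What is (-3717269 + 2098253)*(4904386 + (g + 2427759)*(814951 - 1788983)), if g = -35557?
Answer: 3772430963234587248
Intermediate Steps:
(-3717269 + 2098253)*(4904386 + (g + 2427759)*(814951 - 1788983)) = (-3717269 + 2098253)*(4904386 + (-35557 + 2427759)*(814951 - 1788983)) = -1619016*(4904386 + 2392202*(-974032)) = -1619016*(4904386 - 2330081298464) = -1619016*(-2330076394078) = 3772430963234587248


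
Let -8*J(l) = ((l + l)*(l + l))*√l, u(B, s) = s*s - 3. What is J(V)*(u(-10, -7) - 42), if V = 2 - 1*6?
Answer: -64*I ≈ -64.0*I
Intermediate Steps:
u(B, s) = -3 + s² (u(B, s) = s² - 3 = -3 + s²)
V = -4 (V = 2 - 6 = -4)
J(l) = -l^(5/2)/2 (J(l) = -(l + l)*(l + l)*√l/8 = -(2*l)*(2*l)*√l/8 = -4*l²*√l/8 = -l^(5/2)/2)
J(V)*(u(-10, -7) - 42) = (-16*I)*((-3 + (-7)²) - 42) = (-16*I)*((-3 + 49) - 42) = (-16*I)*(46 - 42) = -16*I*4 = -64*I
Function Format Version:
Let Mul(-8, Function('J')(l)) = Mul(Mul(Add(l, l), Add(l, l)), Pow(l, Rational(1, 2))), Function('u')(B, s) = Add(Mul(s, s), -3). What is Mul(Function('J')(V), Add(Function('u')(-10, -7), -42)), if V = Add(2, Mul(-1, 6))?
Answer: Mul(-64, I) ≈ Mul(-64.000, I)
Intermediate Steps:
Function('u')(B, s) = Add(-3, Pow(s, 2)) (Function('u')(B, s) = Add(Pow(s, 2), -3) = Add(-3, Pow(s, 2)))
V = -4 (V = Add(2, -6) = -4)
Function('J')(l) = Mul(Rational(-1, 2), Pow(l, Rational(5, 2))) (Function('J')(l) = Mul(Rational(-1, 8), Mul(Mul(Add(l, l), Add(l, l)), Pow(l, Rational(1, 2)))) = Mul(Rational(-1, 8), Mul(Mul(Mul(2, l), Mul(2, l)), Pow(l, Rational(1, 2)))) = Mul(Rational(-1, 8), Mul(Mul(4, Pow(l, 2)), Pow(l, Rational(1, 2)))) = Mul(Rational(-1, 8), Mul(4, Pow(l, Rational(5, 2)))) = Mul(Rational(-1, 2), Pow(l, Rational(5, 2))))
Mul(Function('J')(V), Add(Function('u')(-10, -7), -42)) = Mul(Mul(Rational(-1, 2), Pow(-4, Rational(5, 2))), Add(Add(-3, Pow(-7, 2)), -42)) = Mul(Mul(Rational(-1, 2), Mul(32, I)), Add(Add(-3, 49), -42)) = Mul(Mul(-16, I), Add(46, -42)) = Mul(Mul(-16, I), 4) = Mul(-64, I)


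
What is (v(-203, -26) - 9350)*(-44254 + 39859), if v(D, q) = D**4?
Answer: -7463467394745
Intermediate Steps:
(v(-203, -26) - 9350)*(-44254 + 39859) = ((-203)**4 - 9350)*(-44254 + 39859) = (1698181681 - 9350)*(-4395) = 1698172331*(-4395) = -7463467394745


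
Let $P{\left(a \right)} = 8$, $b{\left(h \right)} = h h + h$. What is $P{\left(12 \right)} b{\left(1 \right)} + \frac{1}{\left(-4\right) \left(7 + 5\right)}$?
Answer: $\frac{767}{48} \approx 15.979$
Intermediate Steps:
$b{\left(h \right)} = h + h^{2}$ ($b{\left(h \right)} = h^{2} + h = h + h^{2}$)
$P{\left(12 \right)} b{\left(1 \right)} + \frac{1}{\left(-4\right) \left(7 + 5\right)} = 8 \cdot 1 \left(1 + 1\right) + \frac{1}{\left(-4\right) \left(7 + 5\right)} = 8 \cdot 1 \cdot 2 + \frac{1}{\left(-4\right) 12} = 8 \cdot 2 + \frac{1}{-48} = 16 - \frac{1}{48} = \frac{767}{48}$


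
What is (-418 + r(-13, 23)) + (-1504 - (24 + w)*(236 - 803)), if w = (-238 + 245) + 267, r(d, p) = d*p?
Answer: 166745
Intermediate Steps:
w = 274 (w = 7 + 267 = 274)
(-418 + r(-13, 23)) + (-1504 - (24 + w)*(236 - 803)) = (-418 - 13*23) + (-1504 - (24 + 274)*(236 - 803)) = (-418 - 299) + (-1504 - 298*(-567)) = -717 + (-1504 - 1*(-168966)) = -717 + (-1504 + 168966) = -717 + 167462 = 166745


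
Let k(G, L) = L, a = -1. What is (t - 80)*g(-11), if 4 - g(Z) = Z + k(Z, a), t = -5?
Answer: -1360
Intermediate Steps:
g(Z) = 5 - Z (g(Z) = 4 - (Z - 1) = 4 - (-1 + Z) = 4 + (1 - Z) = 5 - Z)
(t - 80)*g(-11) = (-5 - 80)*(5 - 1*(-11)) = -85*(5 + 11) = -85*16 = -1360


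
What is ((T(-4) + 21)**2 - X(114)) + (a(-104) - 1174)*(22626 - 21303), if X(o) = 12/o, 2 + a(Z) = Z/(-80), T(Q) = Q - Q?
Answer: -295200569/190 ≈ -1.5537e+6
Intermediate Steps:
T(Q) = 0
a(Z) = -2 - Z/80 (a(Z) = -2 + Z/(-80) = -2 + Z*(-1/80) = -2 - Z/80)
((T(-4) + 21)**2 - X(114)) + (a(-104) - 1174)*(22626 - 21303) = ((0 + 21)**2 - 12/114) + ((-2 - 1/80*(-104)) - 1174)*(22626 - 21303) = (21**2 - 12/114) + ((-2 + 13/10) - 1174)*1323 = (441 - 1*2/19) + (-7/10 - 1174)*1323 = (441 - 2/19) - 11747/10*1323 = 8377/19 - 15541281/10 = -295200569/190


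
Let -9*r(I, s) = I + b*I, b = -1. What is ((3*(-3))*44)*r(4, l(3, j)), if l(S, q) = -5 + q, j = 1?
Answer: 0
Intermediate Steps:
r(I, s) = 0 (r(I, s) = -(I - I)/9 = -1/9*0 = 0)
((3*(-3))*44)*r(4, l(3, j)) = ((3*(-3))*44)*0 = -9*44*0 = -396*0 = 0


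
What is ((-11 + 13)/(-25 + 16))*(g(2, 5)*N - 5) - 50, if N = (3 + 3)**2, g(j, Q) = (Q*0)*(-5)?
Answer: -440/9 ≈ -48.889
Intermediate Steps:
g(j, Q) = 0 (g(j, Q) = 0*(-5) = 0)
N = 36 (N = 6**2 = 36)
((-11 + 13)/(-25 + 16))*(g(2, 5)*N - 5) - 50 = ((-11 + 13)/(-25 + 16))*(0*36 - 5) - 50 = (2/(-9))*(0 - 5) - 50 = (2*(-1/9))*(-5) - 50 = -2/9*(-5) - 50 = 10/9 - 50 = -440/9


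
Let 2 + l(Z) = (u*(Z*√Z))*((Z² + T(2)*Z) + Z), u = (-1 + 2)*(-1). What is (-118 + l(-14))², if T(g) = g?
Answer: -65062304 - 517440*I*√14 ≈ -6.5062e+7 - 1.9361e+6*I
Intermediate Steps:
u = -1 (u = 1*(-1) = -1)
l(Z) = -2 - Z^(3/2)*(Z² + 3*Z) (l(Z) = -2 + (-Z*√Z)*((Z² + 2*Z) + Z) = -2 + (-Z^(3/2))*(Z² + 3*Z) = -2 - Z^(3/2)*(Z² + 3*Z))
(-118 + l(-14))² = (-118 + (-2 - (-14)^(7/2) - 588*I*√14))² = (-118 + (-2 - (-2744)*I*√14 - 588*I*√14))² = (-118 + (-2 + 2744*I*√14 - 588*I*√14))² = (-118 + (-2 + 2156*I*√14))² = (-120 + 2156*I*√14)²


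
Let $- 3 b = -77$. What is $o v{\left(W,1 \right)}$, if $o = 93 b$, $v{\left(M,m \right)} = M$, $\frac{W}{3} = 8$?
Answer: $57288$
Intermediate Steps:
$W = 24$ ($W = 3 \cdot 8 = 24$)
$b = \frac{77}{3}$ ($b = \left(- \frac{1}{3}\right) \left(-77\right) = \frac{77}{3} \approx 25.667$)
$o = 2387$ ($o = 93 \cdot \frac{77}{3} = 2387$)
$o v{\left(W,1 \right)} = 2387 \cdot 24 = 57288$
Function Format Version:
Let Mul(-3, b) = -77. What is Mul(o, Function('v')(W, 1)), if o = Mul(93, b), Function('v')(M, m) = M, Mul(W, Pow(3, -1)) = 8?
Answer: 57288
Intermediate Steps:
W = 24 (W = Mul(3, 8) = 24)
b = Rational(77, 3) (b = Mul(Rational(-1, 3), -77) = Rational(77, 3) ≈ 25.667)
o = 2387 (o = Mul(93, Rational(77, 3)) = 2387)
Mul(o, Function('v')(W, 1)) = Mul(2387, 24) = 57288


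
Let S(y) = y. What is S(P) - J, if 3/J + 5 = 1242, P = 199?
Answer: 246160/1237 ≈ 199.00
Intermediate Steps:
J = 3/1237 (J = 3/(-5 + 1242) = 3/1237 ≈ 0.0024252)
S(P) - J = 199 - 1*3/1237 = 199 - 3/1237 = 246160/1237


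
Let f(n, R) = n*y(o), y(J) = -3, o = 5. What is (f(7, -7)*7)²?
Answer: 21609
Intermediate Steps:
f(n, R) = -3*n (f(n, R) = n*(-3) = -3*n)
(f(7, -7)*7)² = (-3*7*7)² = (-21*7)² = (-147)² = 21609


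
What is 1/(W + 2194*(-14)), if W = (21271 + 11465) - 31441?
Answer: -1/29421 ≈ -3.3989e-5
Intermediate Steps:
W = 1295 (W = 32736 - 31441 = 1295)
1/(W + 2194*(-14)) = 1/(1295 + 2194*(-14)) = 1/(1295 - 30716) = 1/(-29421) = -1/29421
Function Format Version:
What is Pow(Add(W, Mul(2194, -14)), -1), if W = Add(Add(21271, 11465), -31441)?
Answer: Rational(-1, 29421) ≈ -3.3989e-5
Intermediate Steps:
W = 1295 (W = Add(32736, -31441) = 1295)
Pow(Add(W, Mul(2194, -14)), -1) = Pow(Add(1295, Mul(2194, -14)), -1) = Pow(Add(1295, -30716), -1) = Pow(-29421, -1) = Rational(-1, 29421)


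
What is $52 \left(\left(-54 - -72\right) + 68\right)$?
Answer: $4472$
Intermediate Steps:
$52 \left(\left(-54 - -72\right) + 68\right) = 52 \left(\left(-54 + 72\right) + 68\right) = 52 \left(18 + 68\right) = 52 \cdot 86 = 4472$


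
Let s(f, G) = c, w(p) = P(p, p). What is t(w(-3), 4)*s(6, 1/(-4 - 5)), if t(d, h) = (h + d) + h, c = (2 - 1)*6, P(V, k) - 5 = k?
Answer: 60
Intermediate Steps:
P(V, k) = 5 + k
w(p) = 5 + p
c = 6 (c = 1*6 = 6)
t(d, h) = d + 2*h (t(d, h) = (d + h) + h = d + 2*h)
s(f, G) = 6
t(w(-3), 4)*s(6, 1/(-4 - 5)) = ((5 - 3) + 2*4)*6 = (2 + 8)*6 = 10*6 = 60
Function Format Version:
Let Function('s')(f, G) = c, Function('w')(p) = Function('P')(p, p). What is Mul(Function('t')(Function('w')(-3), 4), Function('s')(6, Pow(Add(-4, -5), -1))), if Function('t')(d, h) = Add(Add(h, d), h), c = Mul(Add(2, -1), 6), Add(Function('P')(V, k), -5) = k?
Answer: 60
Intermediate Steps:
Function('P')(V, k) = Add(5, k)
Function('w')(p) = Add(5, p)
c = 6 (c = Mul(1, 6) = 6)
Function('t')(d, h) = Add(d, Mul(2, h)) (Function('t')(d, h) = Add(Add(d, h), h) = Add(d, Mul(2, h)))
Function('s')(f, G) = 6
Mul(Function('t')(Function('w')(-3), 4), Function('s')(6, Pow(Add(-4, -5), -1))) = Mul(Add(Add(5, -3), Mul(2, 4)), 6) = Mul(Add(2, 8), 6) = Mul(10, 6) = 60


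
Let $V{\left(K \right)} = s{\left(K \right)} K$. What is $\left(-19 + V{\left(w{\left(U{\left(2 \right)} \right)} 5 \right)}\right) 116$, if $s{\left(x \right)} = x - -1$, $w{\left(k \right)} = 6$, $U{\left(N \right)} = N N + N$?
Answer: $105676$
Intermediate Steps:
$U{\left(N \right)} = N + N^{2}$ ($U{\left(N \right)} = N^{2} + N = N + N^{2}$)
$s{\left(x \right)} = 1 + x$ ($s{\left(x \right)} = x + 1 = 1 + x$)
$V{\left(K \right)} = K \left(1 + K\right)$ ($V{\left(K \right)} = \left(1 + K\right) K = K \left(1 + K\right)$)
$\left(-19 + V{\left(w{\left(U{\left(2 \right)} \right)} 5 \right)}\right) 116 = \left(-19 + 6 \cdot 5 \left(1 + 6 \cdot 5\right)\right) 116 = \left(-19 + 30 \left(1 + 30\right)\right) 116 = \left(-19 + 30 \cdot 31\right) 116 = \left(-19 + 930\right) 116 = 911 \cdot 116 = 105676$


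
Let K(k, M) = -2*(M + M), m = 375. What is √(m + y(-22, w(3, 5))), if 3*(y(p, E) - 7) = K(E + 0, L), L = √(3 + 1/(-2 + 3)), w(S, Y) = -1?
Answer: √3414/3 ≈ 19.476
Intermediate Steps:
L = 2 (L = √(3 + 1/1) = √(3 + 1) = √4 = 2)
K(k, M) = -4*M
y(p, E) = 13/3 (y(p, E) = 7 + (-4*2)/3 = 7 + (⅓)*(-8) = 7 - 8/3 = 13/3)
√(m + y(-22, w(3, 5))) = √(375 + 13/3) = √(1138/3) = √3414/3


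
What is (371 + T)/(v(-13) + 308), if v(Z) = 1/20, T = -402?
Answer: -620/6161 ≈ -0.10063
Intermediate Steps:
v(Z) = 1/20
(371 + T)/(v(-13) + 308) = (371 - 402)/(1/20 + 308) = -31/6161/20 = -31*20/6161 = -620/6161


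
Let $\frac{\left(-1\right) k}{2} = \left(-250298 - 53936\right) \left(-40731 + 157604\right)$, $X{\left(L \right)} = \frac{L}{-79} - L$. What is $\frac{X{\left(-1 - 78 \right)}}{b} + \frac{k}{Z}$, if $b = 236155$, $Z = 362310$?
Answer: $\frac{1679380403157622}{8556131805} \approx 1.9628 \cdot 10^{5}$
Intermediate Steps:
$X{\left(L \right)} = - \frac{80 L}{79}$ ($X{\left(L \right)} = L \left(- \frac{1}{79}\right) - L = - \frac{L}{79} - L = - \frac{80 L}{79}$)
$k = 71113480564$ ($k = - 2 \left(-250298 - 53936\right) \left(-40731 + 157604\right) = - 2 \left(\left(-304234\right) 116873\right) = \left(-2\right) \left(-35556740282\right) = 71113480564$)
$\frac{X{\left(-1 - 78 \right)}}{b} + \frac{k}{Z} = \frac{\left(- \frac{80}{79}\right) \left(-1 - 78\right)}{236155} + \frac{71113480564}{362310} = - \frac{80 \left(-1 - 78\right)}{79} \cdot \frac{1}{236155} + 71113480564 \cdot \frac{1}{362310} = \left(- \frac{80}{79}\right) \left(-79\right) \frac{1}{236155} + \frac{35556740282}{181155} = 80 \cdot \frac{1}{236155} + \frac{35556740282}{181155} = \frac{16}{47231} + \frac{35556740282}{181155} = \frac{1679380403157622}{8556131805}$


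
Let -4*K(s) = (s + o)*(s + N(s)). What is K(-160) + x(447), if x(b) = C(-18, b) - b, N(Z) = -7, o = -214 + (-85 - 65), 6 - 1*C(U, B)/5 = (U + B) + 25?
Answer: -24564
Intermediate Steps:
C(U, B) = -95 - 5*B - 5*U (C(U, B) = 30 - 5*((U + B) + 25) = 30 - 5*((B + U) + 25) = 30 - 5*(25 + B + U) = 30 + (-125 - 5*B - 5*U) = -95 - 5*B - 5*U)
o = -364 (o = -214 - 150 = -364)
x(b) = -5 - 6*b (x(b) = (-95 - 5*b - 5*(-18)) - b = (-95 - 5*b + 90) - b = (-5 - 5*b) - b = -5 - 6*b)
K(s) = -(-364 + s)*(-7 + s)/4 (K(s) = -(s - 364)*(s - 7)/4 = -(-364 + s)*(-7 + s)/4)
K(-160) + x(447) = (-637 - 1/4*(-160)**2 + (371/4)*(-160)) + (-5 - 6*447) = (-637 - 1/4*25600 - 14840) + (-5 - 2682) = (-637 - 6400 - 14840) - 2687 = -21877 - 2687 = -24564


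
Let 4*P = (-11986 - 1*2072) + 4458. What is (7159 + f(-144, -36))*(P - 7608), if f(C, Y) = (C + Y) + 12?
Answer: -69965928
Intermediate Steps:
f(C, Y) = 12 + C + Y
P = -2400 (P = ((-11986 - 1*2072) + 4458)/4 = ((-11986 - 2072) + 4458)/4 = (-14058 + 4458)/4 = (¼)*(-9600) = -2400)
(7159 + f(-144, -36))*(P - 7608) = (7159 + (12 - 144 - 36))*(-2400 - 7608) = (7159 - 168)*(-10008) = 6991*(-10008) = -69965928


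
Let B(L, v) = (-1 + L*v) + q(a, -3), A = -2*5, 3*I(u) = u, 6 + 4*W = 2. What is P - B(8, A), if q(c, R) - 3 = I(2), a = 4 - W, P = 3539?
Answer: 10849/3 ≈ 3616.3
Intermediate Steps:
W = -1 (W = -3/2 + (¼)*2 = -3/2 + ½ = -1)
I(u) = u/3
a = 5 (a = 4 - 1*(-1) = 4 + 1 = 5)
q(c, R) = 11/3 (q(c, R) = 3 + (⅓)*2 = 3 + ⅔ = 11/3)
A = -10
B(L, v) = 8/3 + L*v (B(L, v) = (-1 + L*v) + 11/3 = 8/3 + L*v)
P - B(8, A) = 3539 - (8/3 + 8*(-10)) = 3539 - (8/3 - 80) = 3539 - 1*(-232/3) = 3539 + 232/3 = 10849/3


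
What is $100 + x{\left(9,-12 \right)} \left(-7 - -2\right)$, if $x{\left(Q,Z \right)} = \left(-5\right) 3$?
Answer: $175$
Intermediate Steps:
$x{\left(Q,Z \right)} = -15$
$100 + x{\left(9,-12 \right)} \left(-7 - -2\right) = 100 - 15 \left(-7 - -2\right) = 100 - 15 \left(-7 + 2\right) = 100 - -75 = 100 + 75 = 175$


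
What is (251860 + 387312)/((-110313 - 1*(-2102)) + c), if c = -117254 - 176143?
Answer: -159793/100402 ≈ -1.5915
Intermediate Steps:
c = -293397
(251860 + 387312)/((-110313 - 1*(-2102)) + c) = (251860 + 387312)/((-110313 - 1*(-2102)) - 293397) = 639172/((-110313 + 2102) - 293397) = 639172/(-108211 - 293397) = 639172/(-401608) = 639172*(-1/401608) = -159793/100402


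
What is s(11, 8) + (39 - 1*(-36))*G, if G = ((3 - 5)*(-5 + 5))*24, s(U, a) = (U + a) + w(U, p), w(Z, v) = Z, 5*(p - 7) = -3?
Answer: 30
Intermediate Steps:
p = 32/5 (p = 7 + (⅕)*(-3) = 7 - ⅗ = 32/5 ≈ 6.4000)
s(U, a) = a + 2*U (s(U, a) = (U + a) + U = a + 2*U)
G = 0 (G = -2*0*24 = 0*24 = 0)
s(11, 8) + (39 - 1*(-36))*G = (8 + 2*11) + (39 - 1*(-36))*0 = (8 + 22) + (39 + 36)*0 = 30 + 75*0 = 30 + 0 = 30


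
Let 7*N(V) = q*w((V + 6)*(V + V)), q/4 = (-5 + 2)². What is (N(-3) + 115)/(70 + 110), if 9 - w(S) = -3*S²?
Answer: 36121/1260 ≈ 28.667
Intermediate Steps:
w(S) = 9 + 3*S² (w(S) = 9 - (-3)*S² = 9 + 3*S²)
q = 36 (q = 4*(-5 + 2)² = 4*(-3)² = 4*9 = 36)
N(V) = 324/7 + 432*V²*(6 + V)²/7 (N(V) = (36*(9 + 3*((V + 6)*(V + V))²))/7 = (36*(9 + 3*((6 + V)*(2*V))²))/7 = (36*(9 + 3*(2*V*(6 + V))²))/7 = (36*(9 + 3*(4*V²*(6 + V)²)))/7 = (36*(9 + 12*V²*(6 + V)²))/7 = (324 + 432*V²*(6 + V)²)/7 = 324/7 + 432*V²*(6 + V)²/7)
(N(-3) + 115)/(70 + 110) = ((324/7 + (432/7)*(-3)²*(6 - 3)²) + 115)/(70 + 110) = ((324/7 + (432/7)*9*3²) + 115)/180 = ((324/7 + (432/7)*9*9) + 115)*(1/180) = ((324/7 + 34992/7) + 115)*(1/180) = (35316/7 + 115)*(1/180) = (36121/7)*(1/180) = 36121/1260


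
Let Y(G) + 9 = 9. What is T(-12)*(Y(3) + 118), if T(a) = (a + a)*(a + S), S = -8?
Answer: 56640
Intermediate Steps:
Y(G) = 0 (Y(G) = -9 + 9 = 0)
T(a) = 2*a*(-8 + a) (T(a) = (a + a)*(a - 8) = (2*a)*(-8 + a) = 2*a*(-8 + a))
T(-12)*(Y(3) + 118) = (2*(-12)*(-8 - 12))*(0 + 118) = (2*(-12)*(-20))*118 = 480*118 = 56640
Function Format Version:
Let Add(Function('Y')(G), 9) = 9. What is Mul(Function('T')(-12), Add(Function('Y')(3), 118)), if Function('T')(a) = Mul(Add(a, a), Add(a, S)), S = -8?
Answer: 56640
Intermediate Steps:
Function('Y')(G) = 0 (Function('Y')(G) = Add(-9, 9) = 0)
Function('T')(a) = Mul(2, a, Add(-8, a)) (Function('T')(a) = Mul(Add(a, a), Add(a, -8)) = Mul(Mul(2, a), Add(-8, a)) = Mul(2, a, Add(-8, a)))
Mul(Function('T')(-12), Add(Function('Y')(3), 118)) = Mul(Mul(2, -12, Add(-8, -12)), Add(0, 118)) = Mul(Mul(2, -12, -20), 118) = Mul(480, 118) = 56640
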